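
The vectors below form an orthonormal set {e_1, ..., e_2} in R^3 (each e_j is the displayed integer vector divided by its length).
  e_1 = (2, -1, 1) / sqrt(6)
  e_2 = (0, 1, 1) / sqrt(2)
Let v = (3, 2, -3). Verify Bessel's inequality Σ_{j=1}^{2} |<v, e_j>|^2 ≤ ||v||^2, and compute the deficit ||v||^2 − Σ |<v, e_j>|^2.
Σ |<v, e_j>|^2 = 2/3; ||v||^2 = 22; deficit = 64/3

Write each e_j = u_j / sqrt(<u_j, u_j>) where u_j is the displayed integer vector. Then <v, e_j> = <v, u_j> / sqrt(<u_j, u_j>), so |<v, e_j>|^2 = <v, u_j>^2 / <u_j, u_j>.
Coefficients: <v, e_1> = 1/sqrt(6), <v, e_2> = -1/sqrt(2).
Square and sum: Σ |<v, e_j>|^2 = 2/3.
Compute ||v||^2 = v·v = 22.
Deficit = 22 − 2/3 = 64/3 ≥ 0, confirming Bessel's inequality. (The deficit equals ||v − Σ <v,e_j> e_j||^2, the squared distance from v to span{e_j}.)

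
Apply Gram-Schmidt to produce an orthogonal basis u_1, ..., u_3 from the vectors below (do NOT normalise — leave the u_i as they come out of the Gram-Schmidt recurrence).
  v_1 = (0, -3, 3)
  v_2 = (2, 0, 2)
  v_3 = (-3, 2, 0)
Orthogonal basis:
  u_1 = (0, -3, 3)
  u_2 = (2, 1, 1)
  u_3 = (-5/3, 5/3, 5/3)

Apply the Gram-Schmidt recurrence
  u_1 = v_1
  u_i = v_i − Σ_{j<i} ((v_i · u_j) / (u_j · u_j)) · u_j.

Step by step this gives:
  u_1 = (0, -3, 3)
  u_2 = (2, 1, 1)
  u_3 = (-5/3, 5/3, 5/3)

Orthogonality check:
  u_2 · u_1 = 0 (should be 0)
  u_3 · u_1 = 0 (should be 0)
  u_3 · u_2 = 0 (should be 0)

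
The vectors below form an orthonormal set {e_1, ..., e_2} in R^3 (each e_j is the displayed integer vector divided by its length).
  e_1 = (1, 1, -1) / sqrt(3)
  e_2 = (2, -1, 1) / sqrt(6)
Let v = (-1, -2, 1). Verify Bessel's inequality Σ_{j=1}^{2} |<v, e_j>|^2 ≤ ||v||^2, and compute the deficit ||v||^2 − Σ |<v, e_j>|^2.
Σ |<v, e_j>|^2 = 11/2; ||v||^2 = 6; deficit = 1/2

Write each e_j = u_j / sqrt(<u_j, u_j>) where u_j is the displayed integer vector. Then <v, e_j> = <v, u_j> / sqrt(<u_j, u_j>), so |<v, e_j>|^2 = <v, u_j>^2 / <u_j, u_j>.
Coefficients: <v, e_1> = -4/sqrt(3), <v, e_2> = 1/sqrt(6).
Square and sum: Σ |<v, e_j>|^2 = 11/2.
Compute ||v||^2 = v·v = 6.
Deficit = 6 − 11/2 = 1/2 ≥ 0, confirming Bessel's inequality. (The deficit equals ||v − Σ <v,e_j> e_j||^2, the squared distance from v to span{e_j}.)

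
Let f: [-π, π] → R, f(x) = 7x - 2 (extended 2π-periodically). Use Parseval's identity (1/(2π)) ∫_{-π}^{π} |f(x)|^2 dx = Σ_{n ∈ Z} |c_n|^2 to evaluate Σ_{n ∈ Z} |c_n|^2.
Σ |c_n|^2 = 49π^2/3 + 4

Expand and integrate term by term over [-π, π]:
  ∫ (7x)^2 dx = 49·(2π^3/3); ∫ 2·7·(-2)·x dx = 0 (odd integrand); ∫ (-2)^2 dx = 4·2π.
So (1/(2π)) ∫_{-π}^{π} (7x - 2)^2 dx = 49π^2/3 + 4 = 49π^2/3 + 4.
Parseval ⇒ Σ |c_n|^2 = 49π^2/3 + 4.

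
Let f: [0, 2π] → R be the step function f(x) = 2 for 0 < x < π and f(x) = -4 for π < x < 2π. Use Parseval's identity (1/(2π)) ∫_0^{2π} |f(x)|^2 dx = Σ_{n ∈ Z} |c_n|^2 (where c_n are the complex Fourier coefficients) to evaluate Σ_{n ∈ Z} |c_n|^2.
Σ |c_n|^2 = 10

Parseval equates the L^2 energy of f (normalised by 1/(2π)) with the ℓ^2 sum of its Fourier coefficients: (1/(2π)) ∫_0^{2π} |f|^2 = Σ |c_n|^2.
Compute the left side: (1/(2π)) [∫_0^π 2^2 dx + ∫_π^{2π} (-4)^2 dx] = (1/(2π)) · (4π + 16π) = (4 + 16)/2 = 10.
So Σ_{n ∈ Z} |c_n|^2 = 10.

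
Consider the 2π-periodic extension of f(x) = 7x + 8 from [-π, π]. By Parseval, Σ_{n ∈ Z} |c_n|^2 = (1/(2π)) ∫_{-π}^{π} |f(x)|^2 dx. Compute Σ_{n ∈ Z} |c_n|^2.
Σ |c_n|^2 = 49π^2/3 + 64

Expand and integrate term by term over [-π, π]:
  ∫ (7x)^2 dx = 49·(2π^3/3); ∫ 2·7·(8)·x dx = 0 (odd integrand); ∫ 8^2 dx = 64·2π.
So (1/(2π)) ∫_{-π}^{π} (7x + 8)^2 dx = 49π^2/3 + 64 = 49π^2/3 + 64.
Parseval ⇒ Σ |c_n|^2 = 49π^2/3 + 64.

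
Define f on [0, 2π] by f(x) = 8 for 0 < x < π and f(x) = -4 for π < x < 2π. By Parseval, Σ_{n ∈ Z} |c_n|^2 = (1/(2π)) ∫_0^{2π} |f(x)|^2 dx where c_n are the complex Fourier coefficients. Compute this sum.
Σ |c_n|^2 = 40

Parseval equates the L^2 energy of f (normalised by 1/(2π)) with the ℓ^2 sum of its Fourier coefficients: (1/(2π)) ∫_0^{2π} |f|^2 = Σ |c_n|^2.
Compute the left side: (1/(2π)) [∫_0^π 8^2 dx + ∫_π^{2π} (-4)^2 dx] = (1/(2π)) · (64π + 16π) = (64 + 16)/2 = 40.
So Σ_{n ∈ Z} |c_n|^2 = 40.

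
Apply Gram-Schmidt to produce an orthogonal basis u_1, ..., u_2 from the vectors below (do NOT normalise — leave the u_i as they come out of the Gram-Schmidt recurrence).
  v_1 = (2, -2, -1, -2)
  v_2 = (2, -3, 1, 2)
Orthogonal basis:
  u_1 = (2, -2, -1, -2)
  u_2 = (16/13, -29/13, 18/13, 36/13)

Apply the Gram-Schmidt recurrence
  u_1 = v_1
  u_i = v_i − Σ_{j<i} ((v_i · u_j) / (u_j · u_j)) · u_j.

Step by step this gives:
  u_1 = (2, -2, -1, -2)
  u_2 = (16/13, -29/13, 18/13, 36/13)

Orthogonality check:
  u_2 · u_1 = 0 (should be 0)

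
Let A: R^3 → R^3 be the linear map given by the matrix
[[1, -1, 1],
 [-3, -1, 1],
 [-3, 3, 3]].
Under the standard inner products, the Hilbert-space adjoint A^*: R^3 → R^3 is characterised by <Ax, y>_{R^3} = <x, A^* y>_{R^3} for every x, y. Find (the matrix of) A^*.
A^* = A^T =
[[1, -3, -3],
 [-1, -1, 3],
 [1, 1, 3]]

For real matrices with standard dot products, the defining identity <Ax, y> = <x, A^* y> gives (Ax)^T y = x^T (A^*) y, i.e. x^T A^T y = x^T (A^*) y. Since this holds for all x, y, we must have A^* = A^T. Therefore
A^* =
[[1, -3, -3],
 [-1, -1, 3],
 [1, 1, 3]].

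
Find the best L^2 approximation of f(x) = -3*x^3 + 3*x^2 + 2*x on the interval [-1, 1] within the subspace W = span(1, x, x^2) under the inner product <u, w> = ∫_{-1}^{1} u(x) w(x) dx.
g(x) = 3*x^2 + x/5

The best approximation g ∈ W is the orthogonal projection of f onto W. Writing g = a_0 + a_1 x + a_2 x^2, the coefficients solve the normal equations G · a = b where
  G_{ij} = <φ_i, φ_j> and b_i = <f, φ_i>, with φ_0 = 1, φ_1 = x, φ_2 = x^2.
G =
  [2, 0, 2/3]
  [0, 2/3, 0]
  [2/3, 0, 2/5],
b = (2, 2/15, 6/5).
Solving gives a_0 = 0, a_1 = 1/5, a_2 = 3, so
  g(x) = 3*x^2 + x/5.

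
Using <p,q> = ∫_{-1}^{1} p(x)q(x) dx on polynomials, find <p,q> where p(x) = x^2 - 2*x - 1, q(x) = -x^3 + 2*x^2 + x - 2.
<p,q> = 8/5

Expand the product: p(x)·q(x) = -x^5 + 4*x^4 - 2*x^3 - 6*x^2 + 3*x + 2.
∫_{-1}^{1} of each monomial x^k gives [2/(k+1) if k even, 0 if k odd]. Integrating term-by-term (or equivalently evaluating the antiderivative F(x) = -x^6/6 + 4*x^5/5 - x^4/2 - 2*x^3 + 3*x^2/2 + 2*x at the endpoints):
  F(1) − F(−1) = 49/30 − (1/30) = 8/5.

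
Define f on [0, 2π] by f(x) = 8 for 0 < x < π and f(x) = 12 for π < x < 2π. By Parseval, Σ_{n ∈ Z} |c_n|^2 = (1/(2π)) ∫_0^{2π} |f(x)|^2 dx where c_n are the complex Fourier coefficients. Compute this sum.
Σ |c_n|^2 = 104

Parseval equates the L^2 energy of f (normalised by 1/(2π)) with the ℓ^2 sum of its Fourier coefficients: (1/(2π)) ∫_0^{2π} |f|^2 = Σ |c_n|^2.
Compute the left side: (1/(2π)) [∫_0^π 8^2 dx + ∫_π^{2π} 12^2 dx] = (1/(2π)) · (64π + 144π) = (64 + 144)/2 = 104.
So Σ_{n ∈ Z} |c_n|^2 = 104.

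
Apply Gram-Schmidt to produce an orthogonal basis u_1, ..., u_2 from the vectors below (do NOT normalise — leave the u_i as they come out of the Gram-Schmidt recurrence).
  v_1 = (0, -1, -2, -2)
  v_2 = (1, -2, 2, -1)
Orthogonal basis:
  u_1 = (0, -1, -2, -2)
  u_2 = (1, -2, 2, -1)

Apply the Gram-Schmidt recurrence
  u_1 = v_1
  u_i = v_i − Σ_{j<i} ((v_i · u_j) / (u_j · u_j)) · u_j.

Step by step this gives:
  u_1 = (0, -1, -2, -2)
  u_2 = (1, -2, 2, -1)

Orthogonality check:
  u_2 · u_1 = 0 (should be 0)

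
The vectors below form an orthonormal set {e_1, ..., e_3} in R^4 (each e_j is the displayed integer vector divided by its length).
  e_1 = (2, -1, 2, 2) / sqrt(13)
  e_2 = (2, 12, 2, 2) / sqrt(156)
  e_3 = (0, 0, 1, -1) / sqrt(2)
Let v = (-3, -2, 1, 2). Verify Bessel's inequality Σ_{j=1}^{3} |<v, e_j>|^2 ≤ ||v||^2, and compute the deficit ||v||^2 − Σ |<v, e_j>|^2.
Σ |<v, e_j>|^2 = 9/2; ||v||^2 = 18; deficit = 27/2

Write each e_j = u_j / sqrt(<u_j, u_j>) where u_j is the displayed integer vector. Then <v, e_j> = <v, u_j> / sqrt(<u_j, u_j>), so |<v, e_j>|^2 = <v, u_j>^2 / <u_j, u_j>.
Coefficients: <v, e_1> = 2/sqrt(13), <v, e_2> = -24/sqrt(156), <v, e_3> = -1/sqrt(2).
Square and sum: Σ |<v, e_j>|^2 = 9/2.
Compute ||v||^2 = v·v = 18.
Deficit = 18 − 9/2 = 27/2 ≥ 0, confirming Bessel's inequality. (The deficit equals ||v − Σ <v,e_j> e_j||^2, the squared distance from v to span{e_j}.)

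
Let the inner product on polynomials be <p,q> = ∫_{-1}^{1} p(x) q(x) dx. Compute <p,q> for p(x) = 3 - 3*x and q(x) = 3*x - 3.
<p,q> = -24

Expand the product: p(x)·q(x) = -9*x^2 + 18*x - 9.
∫_{-1}^{1} of each monomial x^k gives [2/(k+1) if k even, 0 if k odd]. Integrating term-by-term (or equivalently evaluating the antiderivative F(x) = -3*x^3 + 9*x^2 - 9*x at the endpoints):
  F(1) − F(−1) = -3 − (21) = -24.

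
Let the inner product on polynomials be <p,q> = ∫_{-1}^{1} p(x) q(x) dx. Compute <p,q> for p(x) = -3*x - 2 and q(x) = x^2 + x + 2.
<p,q> = -34/3

Expand the product: p(x)·q(x) = -3*x^3 - 5*x^2 - 8*x - 4.
∫_{-1}^{1} of each monomial x^k gives [2/(k+1) if k even, 0 if k odd]. Integrating term-by-term (or equivalently evaluating the antiderivative F(x) = -3*x^4/4 - 5*x^3/3 - 4*x^2 - 4*x at the endpoints):
  F(1) − F(−1) = -125/12 − (11/12) = -34/3.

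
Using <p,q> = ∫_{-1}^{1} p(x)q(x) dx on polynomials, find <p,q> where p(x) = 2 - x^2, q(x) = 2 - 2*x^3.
<p,q> = 20/3

Expand the product: p(x)·q(x) = 2*x^5 - 4*x^3 - 2*x^2 + 4.
∫_{-1}^{1} of each monomial x^k gives [2/(k+1) if k even, 0 if k odd]. Integrating term-by-term (or equivalently evaluating the antiderivative F(x) = x^6/3 - x^4 - 2*x^3/3 + 4*x at the endpoints):
  F(1) − F(−1) = 8/3 − (-4) = 20/3.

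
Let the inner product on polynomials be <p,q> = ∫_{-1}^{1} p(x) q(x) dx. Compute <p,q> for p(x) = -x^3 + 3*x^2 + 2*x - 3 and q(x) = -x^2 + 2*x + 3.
<p,q> = -28/3

Expand the product: p(x)·q(x) = x^5 - 5*x^4 + x^3 + 16*x^2 - 9.
∫_{-1}^{1} of each monomial x^k gives [2/(k+1) if k even, 0 if k odd]. Integrating term-by-term (or equivalently evaluating the antiderivative F(x) = x^6/6 - x^5 + x^4/4 + 16*x^3/3 - 9*x at the endpoints):
  F(1) − F(−1) = -17/4 − (61/12) = -28/3.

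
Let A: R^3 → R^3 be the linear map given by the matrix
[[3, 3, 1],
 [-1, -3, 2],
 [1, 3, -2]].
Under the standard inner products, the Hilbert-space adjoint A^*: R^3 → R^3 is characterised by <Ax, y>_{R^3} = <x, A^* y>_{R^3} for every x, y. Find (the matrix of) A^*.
A^* = A^T =
[[3, -1, 1],
 [3, -3, 3],
 [1, 2, -2]]

For real matrices with standard dot products, the defining identity <Ax, y> = <x, A^* y> gives (Ax)^T y = x^T (A^*) y, i.e. x^T A^T y = x^T (A^*) y. Since this holds for all x, y, we must have A^* = A^T. Therefore
A^* =
[[3, -1, 1],
 [3, -3, 3],
 [1, 2, -2]].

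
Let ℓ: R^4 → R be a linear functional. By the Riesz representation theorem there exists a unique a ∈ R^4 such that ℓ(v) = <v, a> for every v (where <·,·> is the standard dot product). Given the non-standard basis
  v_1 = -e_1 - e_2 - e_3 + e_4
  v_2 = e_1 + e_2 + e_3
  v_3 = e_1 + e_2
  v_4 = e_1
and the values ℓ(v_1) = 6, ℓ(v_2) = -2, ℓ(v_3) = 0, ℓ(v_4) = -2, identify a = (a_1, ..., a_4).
a = (-2, 2, -2, 4)

Write a = (a_1, ..., a_4) in the standard basis. For each basis vector v_i, ℓ(v_i) = <v_i, a> is a linear equation in the a_j's. Collect the n equations into a matrix system V a = ℓ, where row i of V is v_i (expressed in the standard basis). Since V is invertible (lower-triangular with 1s on the diagonal, up to permutation), solve by back-substitution:
  V =
[[-1, -1, -1, 1],
 [1, 1, 1, 0],
 [1, 1, 0, 0],
 [1, 0, 0, 0]]
  V a = (6, -2, 0, -2)
Solving gives a = (-2, 2, -2, 4).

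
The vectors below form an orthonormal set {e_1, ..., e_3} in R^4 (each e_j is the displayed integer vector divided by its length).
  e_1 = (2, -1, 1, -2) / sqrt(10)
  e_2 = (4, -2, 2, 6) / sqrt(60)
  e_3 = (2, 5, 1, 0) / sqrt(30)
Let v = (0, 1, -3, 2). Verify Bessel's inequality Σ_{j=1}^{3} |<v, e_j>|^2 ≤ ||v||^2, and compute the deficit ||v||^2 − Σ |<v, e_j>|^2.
Σ |<v, e_j>|^2 = 34/5; ||v||^2 = 14; deficit = 36/5

Write each e_j = u_j / sqrt(<u_j, u_j>) where u_j is the displayed integer vector. Then <v, e_j> = <v, u_j> / sqrt(<u_j, u_j>), so |<v, e_j>|^2 = <v, u_j>^2 / <u_j, u_j>.
Coefficients: <v, e_1> = -8/sqrt(10), <v, e_2> = 4/sqrt(60), <v, e_3> = 2/sqrt(30).
Square and sum: Σ |<v, e_j>|^2 = 34/5.
Compute ||v||^2 = v·v = 14.
Deficit = 14 − 34/5 = 36/5 ≥ 0, confirming Bessel's inequality. (The deficit equals ||v − Σ <v,e_j> e_j||^2, the squared distance from v to span{e_j}.)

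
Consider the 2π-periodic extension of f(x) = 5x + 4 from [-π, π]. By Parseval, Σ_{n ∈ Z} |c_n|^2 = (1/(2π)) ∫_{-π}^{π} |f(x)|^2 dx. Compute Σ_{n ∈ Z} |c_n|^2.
Σ |c_n|^2 = 25π^2/3 + 16

Expand and integrate term by term over [-π, π]:
  ∫ (5x)^2 dx = 25·(2π^3/3); ∫ 2·5·(4)·x dx = 0 (odd integrand); ∫ 4^2 dx = 16·2π.
So (1/(2π)) ∫_{-π}^{π} (5x + 4)^2 dx = 25π^2/3 + 16 = 25π^2/3 + 16.
Parseval ⇒ Σ |c_n|^2 = 25π^2/3 + 16.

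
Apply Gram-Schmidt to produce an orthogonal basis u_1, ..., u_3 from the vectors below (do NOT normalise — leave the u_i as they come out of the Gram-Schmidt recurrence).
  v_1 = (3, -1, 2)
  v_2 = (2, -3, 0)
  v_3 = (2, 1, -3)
Orthogonal basis:
  u_1 = (3, -1, 2)
  u_2 = (1/14, -33/14, -9/7)
  u_3 = (222/101, 148/101, -259/101)

Apply the Gram-Schmidt recurrence
  u_1 = v_1
  u_i = v_i − Σ_{j<i} ((v_i · u_j) / (u_j · u_j)) · u_j.

Step by step this gives:
  u_1 = (3, -1, 2)
  u_2 = (1/14, -33/14, -9/7)
  u_3 = (222/101, 148/101, -259/101)

Orthogonality check:
  u_2 · u_1 = 0 (should be 0)
  u_3 · u_1 = 0 (should be 0)
  u_3 · u_2 = 0 (should be 0)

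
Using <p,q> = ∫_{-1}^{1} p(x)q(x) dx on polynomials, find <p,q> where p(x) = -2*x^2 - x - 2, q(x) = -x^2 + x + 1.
<p,q> = -58/15

Expand the product: p(x)·q(x) = 2*x^4 - x^3 - x^2 - 3*x - 2.
∫_{-1}^{1} of each monomial x^k gives [2/(k+1) if k even, 0 if k odd]. Integrating term-by-term (or equivalently evaluating the antiderivative F(x) = 2*x^5/5 - x^4/4 - x^3/3 - 3*x^2/2 - 2*x at the endpoints):
  F(1) − F(−1) = -221/60 − (11/60) = -58/15.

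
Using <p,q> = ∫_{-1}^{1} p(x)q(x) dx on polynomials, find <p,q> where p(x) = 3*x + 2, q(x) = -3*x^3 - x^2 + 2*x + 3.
<p,q> = 166/15

Expand the product: p(x)·q(x) = -9*x^4 - 9*x^3 + 4*x^2 + 13*x + 6.
∫_{-1}^{1} of each monomial x^k gives [2/(k+1) if k even, 0 if k odd]. Integrating term-by-term (or equivalently evaluating the antiderivative F(x) = -9*x^5/5 - 9*x^4/4 + 4*x^3/3 + 13*x^2/2 + 6*x at the endpoints):
  F(1) − F(−1) = 587/60 − (-77/60) = 166/15.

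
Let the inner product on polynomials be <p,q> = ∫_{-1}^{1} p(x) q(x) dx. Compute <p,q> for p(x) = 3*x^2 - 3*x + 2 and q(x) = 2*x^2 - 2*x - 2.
<p,q> = -44/15

Expand the product: p(x)·q(x) = 6*x^4 - 12*x^3 + 4*x^2 + 2*x - 4.
∫_{-1}^{1} of each monomial x^k gives [2/(k+1) if k even, 0 if k odd]. Integrating term-by-term (or equivalently evaluating the antiderivative F(x) = 6*x^5/5 - 3*x^4 + 4*x^3/3 + x^2 - 4*x at the endpoints):
  F(1) − F(−1) = -52/15 − (-8/15) = -44/15.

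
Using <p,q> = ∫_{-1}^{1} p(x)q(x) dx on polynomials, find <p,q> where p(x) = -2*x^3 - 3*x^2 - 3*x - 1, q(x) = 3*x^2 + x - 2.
<p,q> = -2/5

Expand the product: p(x)·q(x) = -6*x^5 - 11*x^4 - 8*x^3 + 5*x + 2.
∫_{-1}^{1} of each monomial x^k gives [2/(k+1) if k even, 0 if k odd]. Integrating term-by-term (or equivalently evaluating the antiderivative F(x) = -x^6 - 11*x^5/5 - 2*x^4 + 5*x^2/2 + 2*x at the endpoints):
  F(1) − F(−1) = -7/10 − (-3/10) = -2/5.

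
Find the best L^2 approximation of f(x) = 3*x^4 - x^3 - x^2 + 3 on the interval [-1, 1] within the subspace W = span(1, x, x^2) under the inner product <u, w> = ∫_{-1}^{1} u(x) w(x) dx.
g(x) = 11*x^2/7 - 3*x/5 + 96/35

The best approximation g ∈ W is the orthogonal projection of f onto W. Writing g = a_0 + a_1 x + a_2 x^2, the coefficients solve the normal equations G · a = b where
  G_{ij} = <φ_i, φ_j> and b_i = <f, φ_i>, with φ_0 = 1, φ_1 = x, φ_2 = x^2.
G =
  [2, 0, 2/3]
  [0, 2/3, 0]
  [2/3, 0, 2/5],
b = (98/15, -2/5, 86/35).
Solving gives a_0 = 96/35, a_1 = -3/5, a_2 = 11/7, so
  g(x) = 11*x^2/7 - 3*x/5 + 96/35.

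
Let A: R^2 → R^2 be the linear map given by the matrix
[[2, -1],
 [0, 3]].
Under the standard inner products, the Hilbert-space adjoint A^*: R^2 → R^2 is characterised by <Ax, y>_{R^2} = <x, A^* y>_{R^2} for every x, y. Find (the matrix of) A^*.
A^* = A^T =
[[2, 0],
 [-1, 3]]

For real matrices with standard dot products, the defining identity <Ax, y> = <x, A^* y> gives (Ax)^T y = x^T (A^*) y, i.e. x^T A^T y = x^T (A^*) y. Since this holds for all x, y, we must have A^* = A^T. Therefore
A^* =
[[2, 0],
 [-1, 3]].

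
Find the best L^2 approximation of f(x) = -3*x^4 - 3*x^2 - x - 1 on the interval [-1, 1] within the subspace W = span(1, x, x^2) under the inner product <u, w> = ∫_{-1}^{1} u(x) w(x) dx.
g(x) = -39*x^2/7 - x - 26/35

The best approximation g ∈ W is the orthogonal projection of f onto W. Writing g = a_0 + a_1 x + a_2 x^2, the coefficients solve the normal equations G · a = b where
  G_{ij} = <φ_i, φ_j> and b_i = <f, φ_i>, with φ_0 = 1, φ_1 = x, φ_2 = x^2.
G =
  [2, 0, 2/3]
  [0, 2/3, 0]
  [2/3, 0, 2/5],
b = (-26/5, -2/3, -286/105).
Solving gives a_0 = -26/35, a_1 = -1, a_2 = -39/7, so
  g(x) = -39*x^2/7 - x - 26/35.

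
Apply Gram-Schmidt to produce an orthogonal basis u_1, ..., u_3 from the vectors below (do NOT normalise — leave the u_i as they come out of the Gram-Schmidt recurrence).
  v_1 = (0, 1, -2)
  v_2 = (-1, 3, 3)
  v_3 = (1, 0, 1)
Orthogonal basis:
  u_1 = (0, 1, -2)
  u_2 = (-1, 18/5, 9/5)
  u_3 = (45/43, 10/43, 5/43)

Apply the Gram-Schmidt recurrence
  u_1 = v_1
  u_i = v_i − Σ_{j<i} ((v_i · u_j) / (u_j · u_j)) · u_j.

Step by step this gives:
  u_1 = (0, 1, -2)
  u_2 = (-1, 18/5, 9/5)
  u_3 = (45/43, 10/43, 5/43)

Orthogonality check:
  u_2 · u_1 = 0 (should be 0)
  u_3 · u_1 = 0 (should be 0)
  u_3 · u_2 = 0 (should be 0)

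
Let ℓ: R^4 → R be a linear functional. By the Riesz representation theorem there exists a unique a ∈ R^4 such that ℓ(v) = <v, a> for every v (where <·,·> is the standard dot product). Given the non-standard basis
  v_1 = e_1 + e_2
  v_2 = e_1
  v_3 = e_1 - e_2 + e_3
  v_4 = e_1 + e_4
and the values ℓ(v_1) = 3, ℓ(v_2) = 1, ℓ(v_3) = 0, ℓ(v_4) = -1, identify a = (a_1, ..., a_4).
a = (1, 2, 1, -2)

Write a = (a_1, ..., a_4) in the standard basis. For each basis vector v_i, ℓ(v_i) = <v_i, a> is a linear equation in the a_j's. Collect the n equations into a matrix system V a = ℓ, where row i of V is v_i (expressed in the standard basis). Since V is invertible (lower-triangular with 1s on the diagonal, up to permutation), solve by back-substitution:
  V =
[[1, 1, 0, 0],
 [1, 0, 0, 0],
 [1, -1, 1, 0],
 [1, 0, 0, 1]]
  V a = (3, 1, 0, -1)
Solving gives a = (1, 2, 1, -2).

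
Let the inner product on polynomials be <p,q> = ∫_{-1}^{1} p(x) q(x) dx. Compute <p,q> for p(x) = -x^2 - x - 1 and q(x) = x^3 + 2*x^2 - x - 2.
<p,q> = 52/15

Expand the product: p(x)·q(x) = -x^5 - 3*x^4 - 2*x^3 + x^2 + 3*x + 2.
∫_{-1}^{1} of each monomial x^k gives [2/(k+1) if k even, 0 if k odd]. Integrating term-by-term (or equivalently evaluating the antiderivative F(x) = -x^6/6 - 3*x^5/5 - x^4/2 + x^3/3 + 3*x^2/2 + 2*x at the endpoints):
  F(1) − F(−1) = 77/30 − (-9/10) = 52/15.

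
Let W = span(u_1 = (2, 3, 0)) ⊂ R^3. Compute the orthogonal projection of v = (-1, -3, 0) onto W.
proj_W(v) = (-22/13, -33/13, 0)

Set up U = [u_1 | ... | u_1] ∈ R^(3×1). The projector onto W = col(U) is P = U (U^T U)^(-1) U^T.
Compute U^T U =
  [13],
and U^T v = (-11).
Solve U^T U · c = U^T v for the coefficients: c = (-11/13). The projection is proj_W(v) = U c.
Check: (v - proj_W(v)) · u_1 = 0  (should be 0).
Result: proj_W(v) = (-22/13, -33/13, 0).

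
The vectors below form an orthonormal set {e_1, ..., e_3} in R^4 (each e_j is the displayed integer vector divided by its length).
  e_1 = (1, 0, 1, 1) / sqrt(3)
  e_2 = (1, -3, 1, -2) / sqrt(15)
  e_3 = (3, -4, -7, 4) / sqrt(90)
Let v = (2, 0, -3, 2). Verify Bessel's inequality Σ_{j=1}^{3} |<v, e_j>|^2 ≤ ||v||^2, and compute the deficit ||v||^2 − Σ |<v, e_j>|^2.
Σ |<v, e_j>|^2 = 281/18; ||v||^2 = 17; deficit = 25/18

Write each e_j = u_j / sqrt(<u_j, u_j>) where u_j is the displayed integer vector. Then <v, e_j> = <v, u_j> / sqrt(<u_j, u_j>), so |<v, e_j>|^2 = <v, u_j>^2 / <u_j, u_j>.
Coefficients: <v, e_1> = 1/sqrt(3), <v, e_2> = -5/sqrt(15), <v, e_3> = 35/sqrt(90).
Square and sum: Σ |<v, e_j>|^2 = 281/18.
Compute ||v||^2 = v·v = 17.
Deficit = 17 − 281/18 = 25/18 ≥ 0, confirming Bessel's inequality. (The deficit equals ||v − Σ <v,e_j> e_j||^2, the squared distance from v to span{e_j}.)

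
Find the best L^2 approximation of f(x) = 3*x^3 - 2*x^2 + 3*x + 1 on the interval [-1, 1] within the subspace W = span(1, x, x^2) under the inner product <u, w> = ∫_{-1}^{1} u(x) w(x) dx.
g(x) = -2*x^2 + 24*x/5 + 1

The best approximation g ∈ W is the orthogonal projection of f onto W. Writing g = a_0 + a_1 x + a_2 x^2, the coefficients solve the normal equations G · a = b where
  G_{ij} = <φ_i, φ_j> and b_i = <f, φ_i>, with φ_0 = 1, φ_1 = x, φ_2 = x^2.
G =
  [2, 0, 2/3]
  [0, 2/3, 0]
  [2/3, 0, 2/5],
b = (2/3, 16/5, -2/15).
Solving gives a_0 = 1, a_1 = 24/5, a_2 = -2, so
  g(x) = -2*x^2 + 24*x/5 + 1.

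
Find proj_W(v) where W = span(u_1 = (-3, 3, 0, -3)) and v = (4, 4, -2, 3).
proj_W(v) = (1, -1, 0, 1)

Set up U = [u_1 | ... | u_1] ∈ R^(4×1). The projector onto W = col(U) is P = U (U^T U)^(-1) U^T.
Compute U^T U =
  [27],
and U^T v = (-9).
Solve U^T U · c = U^T v for the coefficients: c = (-1/3). The projection is proj_W(v) = U c.
Check: (v - proj_W(v)) · u_1 = 0  (should be 0).
Result: proj_W(v) = (1, -1, 0, 1).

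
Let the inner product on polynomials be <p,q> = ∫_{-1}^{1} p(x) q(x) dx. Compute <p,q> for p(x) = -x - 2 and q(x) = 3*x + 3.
<p,q> = -14

Expand the product: p(x)·q(x) = -3*x^2 - 9*x - 6.
∫_{-1}^{1} of each monomial x^k gives [2/(k+1) if k even, 0 if k odd]. Integrating term-by-term (or equivalently evaluating the antiderivative F(x) = -x^3 - 9*x^2/2 - 6*x at the endpoints):
  F(1) − F(−1) = -23/2 − (5/2) = -14.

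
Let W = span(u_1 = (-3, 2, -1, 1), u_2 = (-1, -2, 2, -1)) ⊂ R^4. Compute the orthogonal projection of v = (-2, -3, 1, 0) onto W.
proj_W(v) = (-118/67, -116/67, 131/67, -58/67)

Set up U = [u_1 | ... | u_2] ∈ R^(4×2). The projector onto W = col(U) is P = U (U^T U)^(-1) U^T.
Compute U^T U =
  [15, -4]
  [-4, 10],
and U^T v = (-1, 10).
Solve U^T U · c = U^T v for the coefficients: c = (15/67, 73/67). The projection is proj_W(v) = U c.
Check: (v - proj_W(v)) · u_1 = 0  (should be 0).
Check: (v - proj_W(v)) · u_2 = 0  (should be 0).
Result: proj_W(v) = (-118/67, -116/67, 131/67, -58/67).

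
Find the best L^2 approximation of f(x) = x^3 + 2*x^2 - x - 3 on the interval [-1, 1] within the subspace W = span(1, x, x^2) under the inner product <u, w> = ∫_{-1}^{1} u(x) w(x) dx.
g(x) = 2*x^2 - 2*x/5 - 3

The best approximation g ∈ W is the orthogonal projection of f onto W. Writing g = a_0 + a_1 x + a_2 x^2, the coefficients solve the normal equations G · a = b where
  G_{ij} = <φ_i, φ_j> and b_i = <f, φ_i>, with φ_0 = 1, φ_1 = x, φ_2 = x^2.
G =
  [2, 0, 2/3]
  [0, 2/3, 0]
  [2/3, 0, 2/5],
b = (-14/3, -4/15, -6/5).
Solving gives a_0 = -3, a_1 = -2/5, a_2 = 2, so
  g(x) = 2*x^2 - 2*x/5 - 3.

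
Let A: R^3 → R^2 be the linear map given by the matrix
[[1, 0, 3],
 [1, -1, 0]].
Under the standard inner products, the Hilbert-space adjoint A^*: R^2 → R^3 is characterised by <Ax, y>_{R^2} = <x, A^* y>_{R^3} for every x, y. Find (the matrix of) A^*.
A^* = A^T =
[[1, 1],
 [0, -1],
 [3, 0]]

For real matrices with standard dot products, the defining identity <Ax, y> = <x, A^* y> gives (Ax)^T y = x^T (A^*) y, i.e. x^T A^T y = x^T (A^*) y. Since this holds for all x, y, we must have A^* = A^T. Therefore
A^* =
[[1, 1],
 [0, -1],
 [3, 0]].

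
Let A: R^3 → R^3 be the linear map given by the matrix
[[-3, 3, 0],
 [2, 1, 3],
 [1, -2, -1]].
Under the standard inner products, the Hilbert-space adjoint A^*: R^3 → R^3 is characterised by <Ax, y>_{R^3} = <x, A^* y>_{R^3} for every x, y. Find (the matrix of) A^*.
A^* = A^T =
[[-3, 2, 1],
 [3, 1, -2],
 [0, 3, -1]]

For real matrices with standard dot products, the defining identity <Ax, y> = <x, A^* y> gives (Ax)^T y = x^T (A^*) y, i.e. x^T A^T y = x^T (A^*) y. Since this holds for all x, y, we must have A^* = A^T. Therefore
A^* =
[[-3, 2, 1],
 [3, 1, -2],
 [0, 3, -1]].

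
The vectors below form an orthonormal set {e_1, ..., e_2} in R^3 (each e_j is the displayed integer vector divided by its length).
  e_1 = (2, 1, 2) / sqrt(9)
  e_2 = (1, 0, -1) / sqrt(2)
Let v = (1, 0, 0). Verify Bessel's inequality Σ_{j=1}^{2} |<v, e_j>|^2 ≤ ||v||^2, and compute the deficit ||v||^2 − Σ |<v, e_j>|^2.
Σ |<v, e_j>|^2 = 17/18; ||v||^2 = 1; deficit = 1/18

Write each e_j = u_j / sqrt(<u_j, u_j>) where u_j is the displayed integer vector. Then <v, e_j> = <v, u_j> / sqrt(<u_j, u_j>), so |<v, e_j>|^2 = <v, u_j>^2 / <u_j, u_j>.
Coefficients: <v, e_1> = 2/sqrt(9), <v, e_2> = 1/sqrt(2).
Square and sum: Σ |<v, e_j>|^2 = 17/18.
Compute ||v||^2 = v·v = 1.
Deficit = 1 − 17/18 = 1/18 ≥ 0, confirming Bessel's inequality. (The deficit equals ||v − Σ <v,e_j> e_j||^2, the squared distance from v to span{e_j}.)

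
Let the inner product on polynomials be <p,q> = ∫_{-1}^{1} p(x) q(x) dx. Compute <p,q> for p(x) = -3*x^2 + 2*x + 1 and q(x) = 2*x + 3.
<p,q> = 8/3

Expand the product: p(x)·q(x) = -6*x^3 - 5*x^2 + 8*x + 3.
∫_{-1}^{1} of each monomial x^k gives [2/(k+1) if k even, 0 if k odd]. Integrating term-by-term (or equivalently evaluating the antiderivative F(x) = -3*x^4/2 - 5*x^3/3 + 4*x^2 + 3*x at the endpoints):
  F(1) − F(−1) = 23/6 − (7/6) = 8/3.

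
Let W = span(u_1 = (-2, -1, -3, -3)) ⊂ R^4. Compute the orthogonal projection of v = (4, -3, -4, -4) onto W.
proj_W(v) = (-38/23, -19/23, -57/23, -57/23)

Set up U = [u_1 | ... | u_1] ∈ R^(4×1). The projector onto W = col(U) is P = U (U^T U)^(-1) U^T.
Compute U^T U =
  [23],
and U^T v = (19).
Solve U^T U · c = U^T v for the coefficients: c = (19/23). The projection is proj_W(v) = U c.
Check: (v - proj_W(v)) · u_1 = 0  (should be 0).
Result: proj_W(v) = (-38/23, -19/23, -57/23, -57/23).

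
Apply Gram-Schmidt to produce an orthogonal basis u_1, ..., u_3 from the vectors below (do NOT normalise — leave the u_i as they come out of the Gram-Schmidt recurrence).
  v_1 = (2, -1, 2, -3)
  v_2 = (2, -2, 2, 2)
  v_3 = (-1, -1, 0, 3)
Orthogonal basis:
  u_1 = (2, -1, 2, -3)
  u_2 = (14/9, -16/9, 14/9, 8/3)
  u_3 = (-25/34, -10/17, 9/34, -2/17)

Apply the Gram-Schmidt recurrence
  u_1 = v_1
  u_i = v_i − Σ_{j<i} ((v_i · u_j) / (u_j · u_j)) · u_j.

Step by step this gives:
  u_1 = (2, -1, 2, -3)
  u_2 = (14/9, -16/9, 14/9, 8/3)
  u_3 = (-25/34, -10/17, 9/34, -2/17)

Orthogonality check:
  u_2 · u_1 = 0 (should be 0)
  u_3 · u_1 = 0 (should be 0)
  u_3 · u_2 = 0 (should be 0)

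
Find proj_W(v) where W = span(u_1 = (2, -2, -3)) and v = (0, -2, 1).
proj_W(v) = (2/17, -2/17, -3/17)

Set up U = [u_1 | ... | u_1] ∈ R^(3×1). The projector onto W = col(U) is P = U (U^T U)^(-1) U^T.
Compute U^T U =
  [17],
and U^T v = (1).
Solve U^T U · c = U^T v for the coefficients: c = (1/17). The projection is proj_W(v) = U c.
Check: (v - proj_W(v)) · u_1 = 0  (should be 0).
Result: proj_W(v) = (2/17, -2/17, -3/17).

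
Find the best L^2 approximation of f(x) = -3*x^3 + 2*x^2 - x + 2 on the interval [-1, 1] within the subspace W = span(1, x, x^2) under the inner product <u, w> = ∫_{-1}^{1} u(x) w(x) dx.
g(x) = 2*x^2 - 14*x/5 + 2

The best approximation g ∈ W is the orthogonal projection of f onto W. Writing g = a_0 + a_1 x + a_2 x^2, the coefficients solve the normal equations G · a = b where
  G_{ij} = <φ_i, φ_j> and b_i = <f, φ_i>, with φ_0 = 1, φ_1 = x, φ_2 = x^2.
G =
  [2, 0, 2/3]
  [0, 2/3, 0]
  [2/3, 0, 2/5],
b = (16/3, -28/15, 32/15).
Solving gives a_0 = 2, a_1 = -14/5, a_2 = 2, so
  g(x) = 2*x^2 - 14*x/5 + 2.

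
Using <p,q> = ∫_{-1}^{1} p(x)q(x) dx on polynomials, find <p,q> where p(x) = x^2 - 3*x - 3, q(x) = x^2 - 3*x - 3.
<p,q> = 102/5

Expand the product: p(x)·q(x) = x^4 - 6*x^3 + 3*x^2 + 18*x + 9.
∫_{-1}^{1} of each monomial x^k gives [2/(k+1) if k even, 0 if k odd]. Integrating term-by-term (or equivalently evaluating the antiderivative F(x) = x^5/5 - 3*x^4/2 + x^3 + 9*x^2 + 9*x at the endpoints):
  F(1) − F(−1) = 177/10 − (-27/10) = 102/5.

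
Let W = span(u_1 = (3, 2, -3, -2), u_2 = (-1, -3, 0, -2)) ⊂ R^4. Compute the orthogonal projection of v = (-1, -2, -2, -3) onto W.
proj_W(v) = (14/113, -273/113, -135/113, -332/113)

Set up U = [u_1 | ... | u_2] ∈ R^(4×2). The projector onto W = col(U) is P = U (U^T U)^(-1) U^T.
Compute U^T U =
  [26, -5]
  [-5, 14],
and U^T v = (5, 13).
Solve U^T U · c = U^T v for the coefficients: c = (45/113, 121/113). The projection is proj_W(v) = U c.
Check: (v - proj_W(v)) · u_1 = 0  (should be 0).
Check: (v - proj_W(v)) · u_2 = 0  (should be 0).
Result: proj_W(v) = (14/113, -273/113, -135/113, -332/113).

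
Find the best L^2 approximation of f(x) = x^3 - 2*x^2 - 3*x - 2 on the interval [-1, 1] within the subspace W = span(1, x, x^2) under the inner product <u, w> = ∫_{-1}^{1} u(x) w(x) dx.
g(x) = -2*x^2 - 12*x/5 - 2

The best approximation g ∈ W is the orthogonal projection of f onto W. Writing g = a_0 + a_1 x + a_2 x^2, the coefficients solve the normal equations G · a = b where
  G_{ij} = <φ_i, φ_j> and b_i = <f, φ_i>, with φ_0 = 1, φ_1 = x, φ_2 = x^2.
G =
  [2, 0, 2/3]
  [0, 2/3, 0]
  [2/3, 0, 2/5],
b = (-16/3, -8/5, -32/15).
Solving gives a_0 = -2, a_1 = -12/5, a_2 = -2, so
  g(x) = -2*x^2 - 12*x/5 - 2.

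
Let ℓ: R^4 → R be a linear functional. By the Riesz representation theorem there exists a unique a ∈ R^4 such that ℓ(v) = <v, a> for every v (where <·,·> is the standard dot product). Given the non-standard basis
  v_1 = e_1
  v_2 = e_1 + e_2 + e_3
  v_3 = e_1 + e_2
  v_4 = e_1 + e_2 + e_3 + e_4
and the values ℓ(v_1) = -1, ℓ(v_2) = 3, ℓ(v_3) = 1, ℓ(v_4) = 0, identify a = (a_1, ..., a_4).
a = (-1, 2, 2, -3)

Write a = (a_1, ..., a_4) in the standard basis. For each basis vector v_i, ℓ(v_i) = <v_i, a> is a linear equation in the a_j's. Collect the n equations into a matrix system V a = ℓ, where row i of V is v_i (expressed in the standard basis). Since V is invertible (lower-triangular with 1s on the diagonal, up to permutation), solve by back-substitution:
  V =
[[1, 0, 0, 0],
 [1, 1, 1, 0],
 [1, 1, 0, 0],
 [1, 1, 1, 1]]
  V a = (-1, 3, 1, 0)
Solving gives a = (-1, 2, 2, -3).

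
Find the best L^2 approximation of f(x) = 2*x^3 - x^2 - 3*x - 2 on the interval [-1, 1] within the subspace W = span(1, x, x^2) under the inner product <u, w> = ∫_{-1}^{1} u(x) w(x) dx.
g(x) = -x^2 - 9*x/5 - 2

The best approximation g ∈ W is the orthogonal projection of f onto W. Writing g = a_0 + a_1 x + a_2 x^2, the coefficients solve the normal equations G · a = b where
  G_{ij} = <φ_i, φ_j> and b_i = <f, φ_i>, with φ_0 = 1, φ_1 = x, φ_2 = x^2.
G =
  [2, 0, 2/3]
  [0, 2/3, 0]
  [2/3, 0, 2/5],
b = (-14/3, -6/5, -26/15).
Solving gives a_0 = -2, a_1 = -9/5, a_2 = -1, so
  g(x) = -x^2 - 9*x/5 - 2.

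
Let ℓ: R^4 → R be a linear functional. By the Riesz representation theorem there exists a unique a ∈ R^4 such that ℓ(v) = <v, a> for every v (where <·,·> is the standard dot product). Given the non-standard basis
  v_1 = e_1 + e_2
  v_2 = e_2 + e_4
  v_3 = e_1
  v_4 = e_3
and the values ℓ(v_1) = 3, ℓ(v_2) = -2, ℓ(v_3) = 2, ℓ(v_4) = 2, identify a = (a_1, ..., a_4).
a = (2, 1, 2, -3)

Write a = (a_1, ..., a_4) in the standard basis. For each basis vector v_i, ℓ(v_i) = <v_i, a> is a linear equation in the a_j's. Collect the n equations into a matrix system V a = ℓ, where row i of V is v_i (expressed in the standard basis). Since V is invertible (lower-triangular with 1s on the diagonal, up to permutation), solve by back-substitution:
  V =
[[1, 1, 0, 0],
 [0, 1, 0, 1],
 [1, 0, 0, 0],
 [0, 0, 1, 0]]
  V a = (3, -2, 2, 2)
Solving gives a = (2, 1, 2, -3).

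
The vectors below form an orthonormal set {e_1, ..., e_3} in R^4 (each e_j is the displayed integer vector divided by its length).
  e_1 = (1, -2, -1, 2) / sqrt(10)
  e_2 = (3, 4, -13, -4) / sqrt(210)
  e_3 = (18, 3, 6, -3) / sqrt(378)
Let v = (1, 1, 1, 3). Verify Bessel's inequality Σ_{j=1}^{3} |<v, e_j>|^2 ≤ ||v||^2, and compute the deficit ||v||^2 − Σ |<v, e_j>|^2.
Σ |<v, e_j>|^2 = 4; ||v||^2 = 12; deficit = 8

Write each e_j = u_j / sqrt(<u_j, u_j>) where u_j is the displayed integer vector. Then <v, e_j> = <v, u_j> / sqrt(<u_j, u_j>), so |<v, e_j>|^2 = <v, u_j>^2 / <u_j, u_j>.
Coefficients: <v, e_1> = 4/sqrt(10), <v, e_2> = -18/sqrt(210), <v, e_3> = 18/sqrt(378).
Square and sum: Σ |<v, e_j>|^2 = 4.
Compute ||v||^2 = v·v = 12.
Deficit = 12 − 4 = 8 ≥ 0, confirming Bessel's inequality. (The deficit equals ||v − Σ <v,e_j> e_j||^2, the squared distance from v to span{e_j}.)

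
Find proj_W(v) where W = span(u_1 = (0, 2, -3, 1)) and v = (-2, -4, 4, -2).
proj_W(v) = (0, -22/7, 33/7, -11/7)

Set up U = [u_1 | ... | u_1] ∈ R^(4×1). The projector onto W = col(U) is P = U (U^T U)^(-1) U^T.
Compute U^T U =
  [14],
and U^T v = (-22).
Solve U^T U · c = U^T v for the coefficients: c = (-11/7). The projection is proj_W(v) = U c.
Check: (v - proj_W(v)) · u_1 = 0  (should be 0).
Result: proj_W(v) = (0, -22/7, 33/7, -11/7).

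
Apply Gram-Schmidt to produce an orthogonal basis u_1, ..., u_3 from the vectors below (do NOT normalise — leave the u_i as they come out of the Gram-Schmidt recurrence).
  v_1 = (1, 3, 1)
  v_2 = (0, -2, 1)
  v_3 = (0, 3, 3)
Orthogonal basis:
  u_1 = (1, 3, 1)
  u_2 = (5/11, -7/11, 16/11)
  u_3 = (-3/2, 3/10, 3/5)

Apply the Gram-Schmidt recurrence
  u_1 = v_1
  u_i = v_i − Σ_{j<i} ((v_i · u_j) / (u_j · u_j)) · u_j.

Step by step this gives:
  u_1 = (1, 3, 1)
  u_2 = (5/11, -7/11, 16/11)
  u_3 = (-3/2, 3/10, 3/5)

Orthogonality check:
  u_2 · u_1 = 0 (should be 0)
  u_3 · u_1 = 0 (should be 0)
  u_3 · u_2 = 0 (should be 0)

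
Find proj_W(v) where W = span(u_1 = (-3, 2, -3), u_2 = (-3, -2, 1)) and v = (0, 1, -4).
proj_W(v) = (-9/19, 46/19, -49/19)

Set up U = [u_1 | ... | u_2] ∈ R^(3×2). The projector onto W = col(U) is P = U (U^T U)^(-1) U^T.
Compute U^T U =
  [22, 2]
  [2, 14],
and U^T v = (14, -6).
Solve U^T U · c = U^T v for the coefficients: c = (13/19, -10/19). The projection is proj_W(v) = U c.
Check: (v - proj_W(v)) · u_1 = 0  (should be 0).
Check: (v - proj_W(v)) · u_2 = 0  (should be 0).
Result: proj_W(v) = (-9/19, 46/19, -49/19).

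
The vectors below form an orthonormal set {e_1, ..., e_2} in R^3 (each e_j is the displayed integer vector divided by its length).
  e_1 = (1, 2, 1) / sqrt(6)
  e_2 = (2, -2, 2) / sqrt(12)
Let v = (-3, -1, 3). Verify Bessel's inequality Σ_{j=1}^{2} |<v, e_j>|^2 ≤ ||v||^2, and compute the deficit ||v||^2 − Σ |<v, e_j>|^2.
Σ |<v, e_j>|^2 = 1; ||v||^2 = 19; deficit = 18

Write each e_j = u_j / sqrt(<u_j, u_j>) where u_j is the displayed integer vector. Then <v, e_j> = <v, u_j> / sqrt(<u_j, u_j>), so |<v, e_j>|^2 = <v, u_j>^2 / <u_j, u_j>.
Coefficients: <v, e_1> = -2/sqrt(6), <v, e_2> = 2/sqrt(12).
Square and sum: Σ |<v, e_j>|^2 = 1.
Compute ||v||^2 = v·v = 19.
Deficit = 19 − 1 = 18 ≥ 0, confirming Bessel's inequality. (The deficit equals ||v − Σ <v,e_j> e_j||^2, the squared distance from v to span{e_j}.)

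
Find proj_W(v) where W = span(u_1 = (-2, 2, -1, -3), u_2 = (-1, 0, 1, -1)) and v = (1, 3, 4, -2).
proj_W(v) = (-31/19, -2/19, 34/19, -30/19)

Set up U = [u_1 | ... | u_2] ∈ R^(4×2). The projector onto W = col(U) is P = U (U^T U)^(-1) U^T.
Compute U^T U =
  [18, 4]
  [4, 3],
and U^T v = (6, 5).
Solve U^T U · c = U^T v for the coefficients: c = (-1/19, 33/19). The projection is proj_W(v) = U c.
Check: (v - proj_W(v)) · u_1 = 0  (should be 0).
Check: (v - proj_W(v)) · u_2 = 0  (should be 0).
Result: proj_W(v) = (-31/19, -2/19, 34/19, -30/19).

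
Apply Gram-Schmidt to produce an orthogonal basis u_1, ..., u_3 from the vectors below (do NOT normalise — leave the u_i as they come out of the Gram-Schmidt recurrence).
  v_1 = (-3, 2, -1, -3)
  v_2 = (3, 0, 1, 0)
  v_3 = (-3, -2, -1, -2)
Orthogonal basis:
  u_1 = (-3, 2, -1, -3)
  u_2 = (39/23, 20/23, 13/23, -30/23)
  u_3 = (0, -30/13, 0, -20/13)

Apply the Gram-Schmidt recurrence
  u_1 = v_1
  u_i = v_i − Σ_{j<i} ((v_i · u_j) / (u_j · u_j)) · u_j.

Step by step this gives:
  u_1 = (-3, 2, -1, -3)
  u_2 = (39/23, 20/23, 13/23, -30/23)
  u_3 = (0, -30/13, 0, -20/13)

Orthogonality check:
  u_2 · u_1 = 0 (should be 0)
  u_3 · u_1 = 0 (should be 0)
  u_3 · u_2 = 0 (should be 0)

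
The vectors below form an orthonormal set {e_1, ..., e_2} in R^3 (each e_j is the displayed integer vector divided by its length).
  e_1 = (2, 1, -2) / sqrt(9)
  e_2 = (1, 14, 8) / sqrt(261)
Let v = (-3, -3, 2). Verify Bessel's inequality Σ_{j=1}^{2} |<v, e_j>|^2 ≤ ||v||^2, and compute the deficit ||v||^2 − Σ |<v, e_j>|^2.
Σ |<v, e_j>|^2 = 22; ||v||^2 = 22; deficit = 0

Write each e_j = u_j / sqrt(<u_j, u_j>) where u_j is the displayed integer vector. Then <v, e_j> = <v, u_j> / sqrt(<u_j, u_j>), so |<v, e_j>|^2 = <v, u_j>^2 / <u_j, u_j>.
Coefficients: <v, e_1> = -13/sqrt(9), <v, e_2> = -29/sqrt(261).
Square and sum: Σ |<v, e_j>|^2 = 22.
Compute ||v||^2 = v·v = 22.
Deficit = 22 − 22 = 0 ≥ 0, confirming Bessel's inequality. (The deficit equals ||v − Σ <v,e_j> e_j||^2, the squared distance from v to span{e_j}.)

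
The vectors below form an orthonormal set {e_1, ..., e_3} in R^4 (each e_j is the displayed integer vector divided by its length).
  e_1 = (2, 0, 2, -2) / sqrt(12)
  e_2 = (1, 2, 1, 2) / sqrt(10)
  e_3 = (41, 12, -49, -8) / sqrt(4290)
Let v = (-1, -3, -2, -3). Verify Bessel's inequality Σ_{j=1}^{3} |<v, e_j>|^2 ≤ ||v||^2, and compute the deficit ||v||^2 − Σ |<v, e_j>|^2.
Σ |<v, e_j>|^2 = 3285/143; ||v||^2 = 23; deficit = 4/143

Write each e_j = u_j / sqrt(<u_j, u_j>) where u_j is the displayed integer vector. Then <v, e_j> = <v, u_j> / sqrt(<u_j, u_j>), so |<v, e_j>|^2 = <v, u_j>^2 / <u_j, u_j>.
Coefficients: <v, e_1> = 0/sqrt(12), <v, e_2> = -15/sqrt(10), <v, e_3> = 45/sqrt(4290).
Square and sum: Σ |<v, e_j>|^2 = 3285/143.
Compute ||v||^2 = v·v = 23.
Deficit = 23 − 3285/143 = 4/143 ≥ 0, confirming Bessel's inequality. (The deficit equals ||v − Σ <v,e_j> e_j||^2, the squared distance from v to span{e_j}.)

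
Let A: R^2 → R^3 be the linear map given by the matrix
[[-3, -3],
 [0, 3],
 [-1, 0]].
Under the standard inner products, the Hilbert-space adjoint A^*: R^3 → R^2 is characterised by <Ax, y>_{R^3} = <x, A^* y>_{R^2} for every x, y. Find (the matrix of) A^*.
A^* = A^T =
[[-3, 0, -1],
 [-3, 3, 0]]

For real matrices with standard dot products, the defining identity <Ax, y> = <x, A^* y> gives (Ax)^T y = x^T (A^*) y, i.e. x^T A^T y = x^T (A^*) y. Since this holds for all x, y, we must have A^* = A^T. Therefore
A^* =
[[-3, 0, -1],
 [-3, 3, 0]].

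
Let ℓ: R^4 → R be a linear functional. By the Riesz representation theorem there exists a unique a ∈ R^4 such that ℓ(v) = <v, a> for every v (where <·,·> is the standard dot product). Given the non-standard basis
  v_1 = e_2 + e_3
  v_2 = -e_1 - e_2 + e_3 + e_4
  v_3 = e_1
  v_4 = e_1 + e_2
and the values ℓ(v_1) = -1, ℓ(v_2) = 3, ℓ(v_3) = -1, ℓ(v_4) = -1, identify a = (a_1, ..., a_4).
a = (-1, 0, -1, 3)

Write a = (a_1, ..., a_4) in the standard basis. For each basis vector v_i, ℓ(v_i) = <v_i, a> is a linear equation in the a_j's. Collect the n equations into a matrix system V a = ℓ, where row i of V is v_i (expressed in the standard basis). Since V is invertible (lower-triangular with 1s on the diagonal, up to permutation), solve by back-substitution:
  V =
[[0, 1, 1, 0],
 [-1, -1, 1, 1],
 [1, 0, 0, 0],
 [1, 1, 0, 0]]
  V a = (-1, 3, -1, -1)
Solving gives a = (-1, 0, -1, 3).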